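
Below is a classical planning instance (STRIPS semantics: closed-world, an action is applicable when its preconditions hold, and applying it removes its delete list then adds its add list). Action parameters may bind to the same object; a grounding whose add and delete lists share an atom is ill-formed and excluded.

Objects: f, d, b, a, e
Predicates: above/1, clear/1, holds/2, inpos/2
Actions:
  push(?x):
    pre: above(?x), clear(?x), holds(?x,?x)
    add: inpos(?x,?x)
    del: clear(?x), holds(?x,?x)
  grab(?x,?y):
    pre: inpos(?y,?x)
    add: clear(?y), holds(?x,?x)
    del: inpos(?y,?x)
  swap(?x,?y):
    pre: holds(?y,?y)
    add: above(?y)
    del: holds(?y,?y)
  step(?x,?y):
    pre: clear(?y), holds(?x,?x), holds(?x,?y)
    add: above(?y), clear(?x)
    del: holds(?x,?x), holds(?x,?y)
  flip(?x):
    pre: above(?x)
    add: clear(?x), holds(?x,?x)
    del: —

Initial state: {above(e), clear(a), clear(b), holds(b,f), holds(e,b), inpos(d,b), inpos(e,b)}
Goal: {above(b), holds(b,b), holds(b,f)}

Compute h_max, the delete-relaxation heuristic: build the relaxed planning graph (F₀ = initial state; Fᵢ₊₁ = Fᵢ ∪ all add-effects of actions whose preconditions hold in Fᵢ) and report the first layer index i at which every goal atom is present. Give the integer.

2

F0 = init (7 atoms)
F1 = F0 ∪ {clear(d), clear(e), holds(b,b), holds(e,e)}  (11 atoms)
F2 = F1 ∪ {above(b), inpos(e,e)}  (13 atoms)
goal ⊆ F2  ⇒  h_max = 2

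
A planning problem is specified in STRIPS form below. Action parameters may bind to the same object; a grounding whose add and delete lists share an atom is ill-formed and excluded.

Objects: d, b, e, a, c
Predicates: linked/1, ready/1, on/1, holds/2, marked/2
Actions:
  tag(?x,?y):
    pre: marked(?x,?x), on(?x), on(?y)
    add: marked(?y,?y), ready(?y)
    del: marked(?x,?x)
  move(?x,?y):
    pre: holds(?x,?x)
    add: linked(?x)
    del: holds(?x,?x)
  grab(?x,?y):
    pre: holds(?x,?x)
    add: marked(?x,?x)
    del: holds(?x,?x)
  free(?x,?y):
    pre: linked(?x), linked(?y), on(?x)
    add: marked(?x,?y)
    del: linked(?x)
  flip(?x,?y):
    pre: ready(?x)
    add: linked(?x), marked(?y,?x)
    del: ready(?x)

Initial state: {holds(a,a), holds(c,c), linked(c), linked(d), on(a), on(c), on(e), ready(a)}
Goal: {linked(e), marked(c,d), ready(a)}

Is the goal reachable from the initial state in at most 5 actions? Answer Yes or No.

Yes

1. grab(a,d)  →  {holds(c,c), linked(c), linked(d), marked(a,a), on(a), on(c), on(e), ready(a)}
2. tag(a,e)  →  {holds(c,c), linked(c), linked(d), marked(e,e), on(a), on(c), on(e), ready(a), ready(e)}
3. free(c,d)  →  {holds(c,c), linked(d), marked(c,d), marked(e,e), on(a), on(c), on(e), ready(a), ready(e)}
4. flip(e,d)  →  {holds(c,c), linked(d), linked(e), marked(c,d), marked(d,e), marked(e,e), on(a), on(c), on(e), ready(a)}
optimal plan length = 4; 4 ≤ 5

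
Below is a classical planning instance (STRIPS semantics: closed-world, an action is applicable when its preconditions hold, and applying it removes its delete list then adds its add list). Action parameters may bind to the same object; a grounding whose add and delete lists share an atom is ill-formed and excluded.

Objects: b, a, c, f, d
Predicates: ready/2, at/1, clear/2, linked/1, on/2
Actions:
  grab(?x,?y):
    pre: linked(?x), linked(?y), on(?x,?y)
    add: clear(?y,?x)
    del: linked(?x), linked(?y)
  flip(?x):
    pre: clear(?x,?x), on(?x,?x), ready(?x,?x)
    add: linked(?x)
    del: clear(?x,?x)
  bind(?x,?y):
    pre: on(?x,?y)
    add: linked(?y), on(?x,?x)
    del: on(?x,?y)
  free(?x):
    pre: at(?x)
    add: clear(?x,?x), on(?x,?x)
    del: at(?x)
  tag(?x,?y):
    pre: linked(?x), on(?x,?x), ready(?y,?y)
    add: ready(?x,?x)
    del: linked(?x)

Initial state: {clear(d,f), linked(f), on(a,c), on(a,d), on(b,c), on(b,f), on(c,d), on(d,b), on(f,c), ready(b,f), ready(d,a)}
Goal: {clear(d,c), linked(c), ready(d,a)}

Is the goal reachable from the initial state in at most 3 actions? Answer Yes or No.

No

1. bind(b,c)  →  {clear(d,f), linked(c), linked(f), on(a,c), on(a,d), on(b,b), on(b,f), on(c,d), on(d,b), on(f,c), ready(b,f), ready(d,a)}
2. bind(a,d)  →  {clear(d,f), linked(c), linked(d), linked(f), on(a,a), on(a,c), on(b,b), on(b,f), on(c,d), on(d,b), on(f,c), ready(b,f), ready(d,a)}
3. grab(c,d)  →  {clear(d,c), clear(d,f), linked(f), on(a,a), on(a,c), on(b,b), on(b,f), on(c,d), on(d,b), on(f,c), ready(b,f), ready(d,a)}
4. bind(a,c)  →  {clear(d,c), clear(d,f), linked(c), linked(f), on(a,a), on(b,b), on(b,f), on(c,d), on(d,b), on(f,c), ready(b,f), ready(d,a)}
optimal plan length = 4; 4 > 3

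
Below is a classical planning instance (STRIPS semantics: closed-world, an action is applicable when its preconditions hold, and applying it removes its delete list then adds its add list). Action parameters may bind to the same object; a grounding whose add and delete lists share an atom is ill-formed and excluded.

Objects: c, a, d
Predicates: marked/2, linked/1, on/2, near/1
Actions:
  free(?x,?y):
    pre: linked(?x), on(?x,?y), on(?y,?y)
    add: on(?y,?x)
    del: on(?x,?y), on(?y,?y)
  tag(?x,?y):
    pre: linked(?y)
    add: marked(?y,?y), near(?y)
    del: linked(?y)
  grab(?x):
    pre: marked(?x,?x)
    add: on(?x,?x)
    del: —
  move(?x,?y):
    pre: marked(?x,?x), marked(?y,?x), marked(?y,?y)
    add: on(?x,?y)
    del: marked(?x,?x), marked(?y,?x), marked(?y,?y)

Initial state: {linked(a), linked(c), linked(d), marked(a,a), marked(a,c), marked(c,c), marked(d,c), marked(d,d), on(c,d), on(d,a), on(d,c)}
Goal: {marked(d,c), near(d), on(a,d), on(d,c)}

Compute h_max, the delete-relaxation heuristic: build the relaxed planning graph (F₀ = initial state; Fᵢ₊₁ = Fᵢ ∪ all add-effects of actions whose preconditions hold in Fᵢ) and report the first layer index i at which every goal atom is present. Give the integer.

2

F0 = init (11 atoms)
F1 = F0 ∪ {near(a), near(c), near(d), on(a,a), on(c,a), on(c,c), on(d,d)}  (18 atoms)
F2 = F1 ∪ {on(a,c), on(a,d)}  (20 atoms)
goal ⊆ F2  ⇒  h_max = 2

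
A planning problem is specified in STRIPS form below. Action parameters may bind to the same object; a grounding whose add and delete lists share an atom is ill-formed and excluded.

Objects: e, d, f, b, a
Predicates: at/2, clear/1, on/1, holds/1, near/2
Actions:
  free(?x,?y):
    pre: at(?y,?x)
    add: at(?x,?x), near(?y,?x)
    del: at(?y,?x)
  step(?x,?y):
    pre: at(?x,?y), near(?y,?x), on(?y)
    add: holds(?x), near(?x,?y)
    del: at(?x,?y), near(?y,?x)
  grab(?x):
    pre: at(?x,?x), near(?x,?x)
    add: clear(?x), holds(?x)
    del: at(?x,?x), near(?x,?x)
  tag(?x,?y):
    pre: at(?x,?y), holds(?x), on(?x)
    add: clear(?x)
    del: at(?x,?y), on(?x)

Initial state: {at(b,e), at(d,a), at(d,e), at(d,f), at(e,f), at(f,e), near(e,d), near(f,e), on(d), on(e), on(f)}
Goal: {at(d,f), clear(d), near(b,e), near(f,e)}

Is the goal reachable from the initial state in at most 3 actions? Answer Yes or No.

Yes

1. free(e,b)  →  {at(d,a), at(d,e), at(d,f), at(e,e), at(e,f), at(f,e), near(b,e), near(e,d), near(f,e), on(d), on(e), on(f)}
2. step(d,e)  →  {at(d,a), at(d,f), at(e,e), at(e,f), at(f,e), holds(d), near(b,e), near(d,e), near(f,e), on(d), on(e), on(f)}
3. tag(d,a)  →  {at(d,f), at(e,e), at(e,f), at(f,e), clear(d), holds(d), near(b,e), near(d,e), near(f,e), on(e), on(f)}
optimal plan length = 3; 3 ≤ 3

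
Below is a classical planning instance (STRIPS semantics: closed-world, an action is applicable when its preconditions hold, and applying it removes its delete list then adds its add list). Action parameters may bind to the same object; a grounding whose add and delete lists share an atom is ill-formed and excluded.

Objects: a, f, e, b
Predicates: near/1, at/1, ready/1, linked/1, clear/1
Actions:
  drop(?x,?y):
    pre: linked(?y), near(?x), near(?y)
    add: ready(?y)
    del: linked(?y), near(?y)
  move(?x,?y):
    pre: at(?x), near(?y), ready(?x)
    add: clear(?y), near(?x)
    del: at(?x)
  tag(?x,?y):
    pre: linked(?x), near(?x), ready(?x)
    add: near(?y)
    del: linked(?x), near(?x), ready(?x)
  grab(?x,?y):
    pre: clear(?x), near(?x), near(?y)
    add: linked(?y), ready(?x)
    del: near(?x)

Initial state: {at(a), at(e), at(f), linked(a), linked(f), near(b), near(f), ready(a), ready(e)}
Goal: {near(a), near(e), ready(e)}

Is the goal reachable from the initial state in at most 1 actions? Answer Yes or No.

1. move(a,f)  →  {at(e), at(f), clear(f), linked(a), linked(f), near(a), near(b), near(f), ready(a), ready(e)}
2. move(e,a)  →  {at(f), clear(a), clear(f), linked(a), linked(f), near(a), near(b), near(e), near(f), ready(a), ready(e)}
optimal plan length = 2; 2 > 1

No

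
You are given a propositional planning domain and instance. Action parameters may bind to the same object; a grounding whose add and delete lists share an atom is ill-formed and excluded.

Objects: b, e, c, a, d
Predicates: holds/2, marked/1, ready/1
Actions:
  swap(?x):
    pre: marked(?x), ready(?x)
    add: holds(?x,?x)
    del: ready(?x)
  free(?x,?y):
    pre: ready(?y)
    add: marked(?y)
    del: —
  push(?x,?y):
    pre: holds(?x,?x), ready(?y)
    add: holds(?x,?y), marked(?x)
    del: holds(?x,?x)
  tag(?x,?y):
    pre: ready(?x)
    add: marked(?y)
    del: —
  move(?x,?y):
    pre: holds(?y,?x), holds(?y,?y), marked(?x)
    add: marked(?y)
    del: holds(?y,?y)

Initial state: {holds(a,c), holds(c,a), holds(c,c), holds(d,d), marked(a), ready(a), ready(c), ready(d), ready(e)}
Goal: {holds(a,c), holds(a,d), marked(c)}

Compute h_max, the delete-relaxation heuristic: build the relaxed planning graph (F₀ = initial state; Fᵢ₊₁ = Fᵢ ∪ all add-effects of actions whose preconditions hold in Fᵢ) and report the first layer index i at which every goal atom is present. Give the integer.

2

F0 = init (9 atoms)
F1 = F0 ∪ {holds(a,a), holds(c,d), holds(c,e), holds(d,a), holds(d,c), holds(d,e), marked(b), marked(c), marked(d), marked(e)}  (19 atoms)
F2 = F1 ∪ {holds(a,d), holds(a,e), holds(e,e)}  (22 atoms)
goal ⊆ F2  ⇒  h_max = 2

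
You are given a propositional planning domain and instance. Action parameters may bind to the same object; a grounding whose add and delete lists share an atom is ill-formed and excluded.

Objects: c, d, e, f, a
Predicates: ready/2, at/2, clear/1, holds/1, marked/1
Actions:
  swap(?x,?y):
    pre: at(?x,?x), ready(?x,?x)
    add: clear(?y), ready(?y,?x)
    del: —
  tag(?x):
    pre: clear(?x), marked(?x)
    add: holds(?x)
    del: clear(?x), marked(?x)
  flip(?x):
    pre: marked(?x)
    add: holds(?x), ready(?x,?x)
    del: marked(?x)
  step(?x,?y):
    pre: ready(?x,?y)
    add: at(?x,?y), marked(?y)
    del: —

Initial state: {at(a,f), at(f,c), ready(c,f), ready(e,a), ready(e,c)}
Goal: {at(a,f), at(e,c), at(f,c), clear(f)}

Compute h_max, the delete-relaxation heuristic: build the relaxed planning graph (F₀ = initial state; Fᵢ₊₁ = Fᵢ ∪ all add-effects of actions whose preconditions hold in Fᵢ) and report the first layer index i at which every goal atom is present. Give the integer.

F0 = init (5 atoms)
F1 = F0 ∪ {at(c,f), at(e,a), at(e,c), marked(a), marked(c), marked(f)}  (11 atoms)
F2 = F1 ∪ {holds(a), holds(c), holds(f), ready(a,a), ready(c,c), ready(f,f)}  (17 atoms)
F3 = F2 ∪ {at(a,a), at(c,c), at(f,f)}  (20 atoms)
F4 = F3 ∪ {clear(a), clear(c), clear(d), clear(e), clear(f), ready(a,c), ready(a,f), ready(c,a), ready(d,a), ready(d,c), ready(d,f), ready(e,f), ready(f,a), ready(f,c)}  (34 atoms)
goal ⊆ F4  ⇒  h_max = 4

4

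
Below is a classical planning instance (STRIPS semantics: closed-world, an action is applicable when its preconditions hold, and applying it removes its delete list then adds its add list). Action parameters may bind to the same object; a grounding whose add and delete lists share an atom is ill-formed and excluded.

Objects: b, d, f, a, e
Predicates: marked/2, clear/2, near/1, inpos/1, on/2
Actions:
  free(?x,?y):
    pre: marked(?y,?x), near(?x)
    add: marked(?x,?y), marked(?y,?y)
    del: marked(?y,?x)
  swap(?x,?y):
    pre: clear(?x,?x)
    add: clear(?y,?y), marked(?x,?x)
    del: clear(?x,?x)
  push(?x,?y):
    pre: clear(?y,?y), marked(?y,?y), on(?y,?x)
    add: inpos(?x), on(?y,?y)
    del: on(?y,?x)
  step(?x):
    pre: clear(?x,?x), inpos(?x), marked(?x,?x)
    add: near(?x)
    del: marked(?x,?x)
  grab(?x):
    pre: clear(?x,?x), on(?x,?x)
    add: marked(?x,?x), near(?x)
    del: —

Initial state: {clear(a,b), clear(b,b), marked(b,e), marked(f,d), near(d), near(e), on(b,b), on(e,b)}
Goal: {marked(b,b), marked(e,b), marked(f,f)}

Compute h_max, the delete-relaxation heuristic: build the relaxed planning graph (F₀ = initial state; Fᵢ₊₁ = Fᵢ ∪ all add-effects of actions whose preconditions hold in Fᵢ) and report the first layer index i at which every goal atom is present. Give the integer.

F0 = init (8 atoms)
F1 = F0 ∪ {clear(a,a), clear(d,d), clear(e,e), clear(f,f), marked(b,b), marked(d,f), marked(e,b), marked(f,f), near(b)}  (17 atoms)
goal ⊆ F1  ⇒  h_max = 1

1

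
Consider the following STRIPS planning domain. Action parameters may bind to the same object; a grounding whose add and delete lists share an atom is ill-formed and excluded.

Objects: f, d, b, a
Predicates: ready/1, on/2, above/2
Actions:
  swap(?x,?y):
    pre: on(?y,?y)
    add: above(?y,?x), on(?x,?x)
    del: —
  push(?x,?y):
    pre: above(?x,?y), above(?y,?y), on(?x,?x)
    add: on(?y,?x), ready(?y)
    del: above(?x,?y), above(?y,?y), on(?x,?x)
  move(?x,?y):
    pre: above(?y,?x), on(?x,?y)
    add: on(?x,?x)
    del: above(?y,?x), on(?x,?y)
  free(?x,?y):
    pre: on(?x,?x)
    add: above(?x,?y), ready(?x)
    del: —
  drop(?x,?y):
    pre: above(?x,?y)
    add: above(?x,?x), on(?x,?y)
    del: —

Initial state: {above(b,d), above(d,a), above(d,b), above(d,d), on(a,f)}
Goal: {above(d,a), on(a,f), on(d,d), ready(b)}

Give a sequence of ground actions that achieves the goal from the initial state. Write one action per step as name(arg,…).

drop(d,d); swap(b,d); free(b,f)

1. drop(d,d)  →  {above(b,d), above(d,a), above(d,b), above(d,d), on(a,f), on(d,d)}
2. swap(b,d)  →  {above(b,d), above(d,a), above(d,b), above(d,d), on(a,f), on(b,b), on(d,d)}
3. free(b,f)  →  {above(b,d), above(b,f), above(d,a), above(d,b), above(d,d), on(a,f), on(b,b), on(d,d), ready(b)}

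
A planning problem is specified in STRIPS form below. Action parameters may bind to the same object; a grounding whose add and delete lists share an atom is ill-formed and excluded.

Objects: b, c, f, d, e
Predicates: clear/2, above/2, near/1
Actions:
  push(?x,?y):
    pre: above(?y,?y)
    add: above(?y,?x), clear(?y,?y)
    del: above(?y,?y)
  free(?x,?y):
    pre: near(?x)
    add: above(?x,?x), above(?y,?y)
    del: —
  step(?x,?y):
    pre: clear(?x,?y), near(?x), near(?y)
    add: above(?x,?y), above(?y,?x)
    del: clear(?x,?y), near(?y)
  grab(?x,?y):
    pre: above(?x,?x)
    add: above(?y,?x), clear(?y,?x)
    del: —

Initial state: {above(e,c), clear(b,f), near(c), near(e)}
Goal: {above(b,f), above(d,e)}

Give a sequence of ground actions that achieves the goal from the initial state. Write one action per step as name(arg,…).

1. free(e,b)  →  {above(b,b), above(e,c), above(e,e), clear(b,f), near(c), near(e)}
2. push(f,b)  →  {above(b,f), above(e,c), above(e,e), clear(b,b), clear(b,f), near(c), near(e)}
3. grab(e,d)  →  {above(b,f), above(d,e), above(e,c), above(e,e), clear(b,b), clear(b,f), clear(d,e), near(c), near(e)}

free(e,b); push(f,b); grab(e,d)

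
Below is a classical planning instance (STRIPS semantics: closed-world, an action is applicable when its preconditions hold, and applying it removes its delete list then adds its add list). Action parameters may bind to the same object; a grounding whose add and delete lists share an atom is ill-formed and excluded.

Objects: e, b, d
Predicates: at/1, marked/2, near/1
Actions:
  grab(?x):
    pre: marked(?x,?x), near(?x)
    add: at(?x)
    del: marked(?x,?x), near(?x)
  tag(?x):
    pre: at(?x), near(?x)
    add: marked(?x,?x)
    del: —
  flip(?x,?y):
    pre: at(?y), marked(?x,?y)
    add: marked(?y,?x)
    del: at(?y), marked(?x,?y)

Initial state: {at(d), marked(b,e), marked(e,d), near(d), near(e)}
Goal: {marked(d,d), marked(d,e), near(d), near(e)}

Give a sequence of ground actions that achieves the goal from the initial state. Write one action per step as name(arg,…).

tag(d); flip(e,d)

1. tag(d)  →  {at(d), marked(b,e), marked(d,d), marked(e,d), near(d), near(e)}
2. flip(e,d)  →  {marked(b,e), marked(d,d), marked(d,e), near(d), near(e)}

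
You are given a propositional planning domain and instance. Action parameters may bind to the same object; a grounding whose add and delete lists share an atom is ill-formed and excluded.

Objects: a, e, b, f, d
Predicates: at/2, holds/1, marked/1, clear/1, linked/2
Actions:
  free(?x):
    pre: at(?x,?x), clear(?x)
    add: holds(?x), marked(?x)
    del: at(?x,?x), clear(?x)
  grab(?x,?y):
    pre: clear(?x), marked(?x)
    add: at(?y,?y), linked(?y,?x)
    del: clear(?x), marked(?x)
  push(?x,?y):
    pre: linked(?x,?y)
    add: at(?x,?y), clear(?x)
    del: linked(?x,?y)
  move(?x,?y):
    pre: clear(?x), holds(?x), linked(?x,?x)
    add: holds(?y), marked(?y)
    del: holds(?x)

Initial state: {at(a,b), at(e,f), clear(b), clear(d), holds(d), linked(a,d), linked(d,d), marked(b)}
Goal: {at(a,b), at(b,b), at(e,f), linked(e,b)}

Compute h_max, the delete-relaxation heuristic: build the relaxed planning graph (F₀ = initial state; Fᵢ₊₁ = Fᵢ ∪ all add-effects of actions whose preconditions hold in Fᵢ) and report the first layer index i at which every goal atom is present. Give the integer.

1

F0 = init (8 atoms)
F1 = F0 ∪ {at(a,a), at(a,d), at(b,b), at(d,d), at(e,e), at(f,f), clear(a), holds(a), holds(b), holds(e), holds(f), linked(a,b), linked(b,b), linked(d,b), linked(e,b), linked(f,b), marked(a), marked(e), marked(f)}  (27 atoms)
goal ⊆ F1  ⇒  h_max = 1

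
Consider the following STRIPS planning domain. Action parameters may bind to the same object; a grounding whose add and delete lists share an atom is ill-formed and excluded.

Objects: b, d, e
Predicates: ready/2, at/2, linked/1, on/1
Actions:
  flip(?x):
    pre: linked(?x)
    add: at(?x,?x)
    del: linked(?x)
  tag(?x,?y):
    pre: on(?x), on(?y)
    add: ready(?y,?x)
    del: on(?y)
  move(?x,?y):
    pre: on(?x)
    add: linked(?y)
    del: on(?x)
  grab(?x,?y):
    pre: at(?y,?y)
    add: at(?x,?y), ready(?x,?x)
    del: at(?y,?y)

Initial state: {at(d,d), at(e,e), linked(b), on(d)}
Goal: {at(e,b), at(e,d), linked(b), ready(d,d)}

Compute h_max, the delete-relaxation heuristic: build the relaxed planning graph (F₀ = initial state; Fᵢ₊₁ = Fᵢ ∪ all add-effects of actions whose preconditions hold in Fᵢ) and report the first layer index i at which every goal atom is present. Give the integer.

F0 = init (4 atoms)
F1 = F0 ∪ {at(b,b), at(b,d), at(b,e), at(d,e), at(e,d), linked(d), linked(e), ready(b,b), ready(d,d), ready(e,e)}  (14 atoms)
F2 = F1 ∪ {at(d,b), at(e,b)}  (16 atoms)
goal ⊆ F2  ⇒  h_max = 2

2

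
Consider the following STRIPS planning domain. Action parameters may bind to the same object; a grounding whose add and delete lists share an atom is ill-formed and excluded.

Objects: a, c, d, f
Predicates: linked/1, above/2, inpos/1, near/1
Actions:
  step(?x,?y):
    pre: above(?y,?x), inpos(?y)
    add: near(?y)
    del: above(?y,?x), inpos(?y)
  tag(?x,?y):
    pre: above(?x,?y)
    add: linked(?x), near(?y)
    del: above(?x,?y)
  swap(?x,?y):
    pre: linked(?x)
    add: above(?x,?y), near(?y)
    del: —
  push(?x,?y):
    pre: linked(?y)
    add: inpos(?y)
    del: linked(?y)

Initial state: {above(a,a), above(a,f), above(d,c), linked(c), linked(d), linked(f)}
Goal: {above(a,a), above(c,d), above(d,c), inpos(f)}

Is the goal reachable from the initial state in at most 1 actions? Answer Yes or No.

1. swap(c,d)  →  {above(a,a), above(a,f), above(c,d), above(d,c), linked(c), linked(d), linked(f), near(d)}
2. push(a,f)  →  {above(a,a), above(a,f), above(c,d), above(d,c), inpos(f), linked(c), linked(d), near(d)}
optimal plan length = 2; 2 > 1

No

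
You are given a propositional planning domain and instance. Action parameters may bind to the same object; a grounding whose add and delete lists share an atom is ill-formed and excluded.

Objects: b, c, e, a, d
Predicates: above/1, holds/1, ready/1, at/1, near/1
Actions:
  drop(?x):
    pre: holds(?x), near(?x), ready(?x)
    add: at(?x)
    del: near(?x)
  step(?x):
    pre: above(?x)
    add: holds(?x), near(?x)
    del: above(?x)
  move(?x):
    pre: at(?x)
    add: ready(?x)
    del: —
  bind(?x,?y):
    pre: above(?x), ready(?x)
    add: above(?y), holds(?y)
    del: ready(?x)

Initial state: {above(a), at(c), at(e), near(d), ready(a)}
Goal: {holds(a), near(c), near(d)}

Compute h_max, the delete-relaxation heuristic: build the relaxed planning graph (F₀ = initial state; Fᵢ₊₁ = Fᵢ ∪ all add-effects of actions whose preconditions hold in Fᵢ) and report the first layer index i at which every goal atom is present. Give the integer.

F0 = init (5 atoms)
F1 = F0 ∪ {above(b), above(c), above(d), above(e), holds(a), holds(b), holds(c), holds(d), holds(e), near(a), ready(c), ready(e)}  (17 atoms)
F2 = F1 ∪ {at(a), near(b), near(c), near(e)}  (21 atoms)
goal ⊆ F2  ⇒  h_max = 2

2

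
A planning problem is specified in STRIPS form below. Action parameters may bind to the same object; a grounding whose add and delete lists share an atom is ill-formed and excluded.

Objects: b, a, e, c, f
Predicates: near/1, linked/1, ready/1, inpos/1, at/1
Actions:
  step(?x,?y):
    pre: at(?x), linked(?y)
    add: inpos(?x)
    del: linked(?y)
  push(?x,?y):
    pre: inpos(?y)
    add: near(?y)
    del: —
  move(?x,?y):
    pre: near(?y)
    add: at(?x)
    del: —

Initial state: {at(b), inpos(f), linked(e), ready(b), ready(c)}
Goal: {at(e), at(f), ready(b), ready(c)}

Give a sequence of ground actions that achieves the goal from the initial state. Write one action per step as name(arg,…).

1. push(b,f)  →  {at(b), inpos(f), linked(e), near(f), ready(b), ready(c)}
2. move(e,f)  →  {at(b), at(e), inpos(f), linked(e), near(f), ready(b), ready(c)}
3. move(f,f)  →  {at(b), at(e), at(f), inpos(f), linked(e), near(f), ready(b), ready(c)}

push(b,f); move(e,f); move(f,f)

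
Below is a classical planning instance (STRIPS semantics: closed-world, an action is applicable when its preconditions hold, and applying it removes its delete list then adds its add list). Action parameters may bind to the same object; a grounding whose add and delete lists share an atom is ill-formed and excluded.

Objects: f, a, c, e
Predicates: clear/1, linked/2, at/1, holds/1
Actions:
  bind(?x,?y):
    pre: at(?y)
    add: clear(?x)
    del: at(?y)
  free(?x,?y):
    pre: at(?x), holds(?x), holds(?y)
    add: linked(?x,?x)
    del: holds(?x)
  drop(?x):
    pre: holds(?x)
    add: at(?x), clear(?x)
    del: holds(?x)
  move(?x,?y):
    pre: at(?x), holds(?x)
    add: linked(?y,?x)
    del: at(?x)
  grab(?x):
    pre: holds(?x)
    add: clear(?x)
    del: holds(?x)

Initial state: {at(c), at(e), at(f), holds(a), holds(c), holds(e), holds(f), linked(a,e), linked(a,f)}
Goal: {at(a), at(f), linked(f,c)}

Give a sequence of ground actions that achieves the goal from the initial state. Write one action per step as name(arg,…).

drop(a); move(c,f)

1. drop(a)  →  {at(a), at(c), at(e), at(f), clear(a), holds(c), holds(e), holds(f), linked(a,e), linked(a,f)}
2. move(c,f)  →  {at(a), at(e), at(f), clear(a), holds(c), holds(e), holds(f), linked(a,e), linked(a,f), linked(f,c)}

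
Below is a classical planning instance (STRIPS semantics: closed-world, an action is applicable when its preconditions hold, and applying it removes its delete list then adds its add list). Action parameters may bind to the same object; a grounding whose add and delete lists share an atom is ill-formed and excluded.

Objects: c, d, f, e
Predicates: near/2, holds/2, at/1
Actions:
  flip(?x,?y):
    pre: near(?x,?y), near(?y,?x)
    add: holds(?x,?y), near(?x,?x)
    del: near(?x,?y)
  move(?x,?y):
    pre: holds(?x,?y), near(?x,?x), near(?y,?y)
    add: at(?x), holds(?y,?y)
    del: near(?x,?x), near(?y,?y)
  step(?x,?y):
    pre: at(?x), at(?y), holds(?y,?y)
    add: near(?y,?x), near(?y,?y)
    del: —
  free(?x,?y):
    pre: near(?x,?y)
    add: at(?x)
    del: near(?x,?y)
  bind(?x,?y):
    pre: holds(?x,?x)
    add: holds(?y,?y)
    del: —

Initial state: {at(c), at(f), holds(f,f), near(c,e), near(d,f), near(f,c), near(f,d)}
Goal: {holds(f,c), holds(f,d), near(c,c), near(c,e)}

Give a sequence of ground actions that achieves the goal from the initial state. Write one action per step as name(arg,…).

1. flip(f,d)  →  {at(c), at(f), holds(f,d), holds(f,f), near(c,e), near(d,f), near(f,c), near(f,f)}
2. bind(f,c)  →  {at(c), at(f), holds(c,c), holds(f,d), holds(f,f), near(c,e), near(d,f), near(f,c), near(f,f)}
3. step(f,c)  →  {at(c), at(f), holds(c,c), holds(f,d), holds(f,f), near(c,c), near(c,e), near(c,f), near(d,f), near(f,c), near(f,f)}
4. flip(f,c)  →  {at(c), at(f), holds(c,c), holds(f,c), holds(f,d), holds(f,f), near(c,c), near(c,e), near(c,f), near(d,f), near(f,f)}

flip(f,d); bind(f,c); step(f,c); flip(f,c)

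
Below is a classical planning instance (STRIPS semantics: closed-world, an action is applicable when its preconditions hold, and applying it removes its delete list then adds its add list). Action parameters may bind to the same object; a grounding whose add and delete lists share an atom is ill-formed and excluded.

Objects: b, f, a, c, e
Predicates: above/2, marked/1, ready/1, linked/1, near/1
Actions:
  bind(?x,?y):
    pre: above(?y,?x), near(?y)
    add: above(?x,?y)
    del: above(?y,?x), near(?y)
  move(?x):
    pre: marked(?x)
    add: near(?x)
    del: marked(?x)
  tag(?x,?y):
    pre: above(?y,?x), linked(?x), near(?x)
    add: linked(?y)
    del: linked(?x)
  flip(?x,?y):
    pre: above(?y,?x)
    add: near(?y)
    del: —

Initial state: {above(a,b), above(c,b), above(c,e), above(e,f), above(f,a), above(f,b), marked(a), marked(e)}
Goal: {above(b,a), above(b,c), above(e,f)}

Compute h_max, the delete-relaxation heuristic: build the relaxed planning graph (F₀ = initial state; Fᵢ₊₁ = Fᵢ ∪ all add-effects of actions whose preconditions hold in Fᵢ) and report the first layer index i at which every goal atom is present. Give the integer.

2

F0 = init (8 atoms)
F1 = F0 ∪ {near(a), near(c), near(e), near(f)}  (12 atoms)
F2 = F1 ∪ {above(a,f), above(b,a), above(b,c), above(b,f), above(e,c), above(f,e)}  (18 atoms)
goal ⊆ F2  ⇒  h_max = 2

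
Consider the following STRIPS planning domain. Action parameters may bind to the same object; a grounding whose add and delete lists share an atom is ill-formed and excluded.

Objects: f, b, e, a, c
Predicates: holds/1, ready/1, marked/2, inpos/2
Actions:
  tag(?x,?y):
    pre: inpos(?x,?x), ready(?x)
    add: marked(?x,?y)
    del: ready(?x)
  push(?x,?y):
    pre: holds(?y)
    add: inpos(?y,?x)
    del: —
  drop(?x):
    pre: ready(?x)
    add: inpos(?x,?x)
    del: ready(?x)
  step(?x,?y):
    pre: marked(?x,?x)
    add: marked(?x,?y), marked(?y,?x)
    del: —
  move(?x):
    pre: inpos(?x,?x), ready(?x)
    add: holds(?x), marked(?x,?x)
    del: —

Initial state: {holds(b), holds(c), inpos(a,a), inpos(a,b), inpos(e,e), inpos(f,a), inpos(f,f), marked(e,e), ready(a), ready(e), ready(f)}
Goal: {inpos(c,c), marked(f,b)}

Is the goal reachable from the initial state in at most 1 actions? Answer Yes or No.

No

1. tag(f,b)  →  {holds(b), holds(c), inpos(a,a), inpos(a,b), inpos(e,e), inpos(f,a), inpos(f,f), marked(e,e), marked(f,b), ready(a), ready(e)}
2. push(c,c)  →  {holds(b), holds(c), inpos(a,a), inpos(a,b), inpos(c,c), inpos(e,e), inpos(f,a), inpos(f,f), marked(e,e), marked(f,b), ready(a), ready(e)}
optimal plan length = 2; 2 > 1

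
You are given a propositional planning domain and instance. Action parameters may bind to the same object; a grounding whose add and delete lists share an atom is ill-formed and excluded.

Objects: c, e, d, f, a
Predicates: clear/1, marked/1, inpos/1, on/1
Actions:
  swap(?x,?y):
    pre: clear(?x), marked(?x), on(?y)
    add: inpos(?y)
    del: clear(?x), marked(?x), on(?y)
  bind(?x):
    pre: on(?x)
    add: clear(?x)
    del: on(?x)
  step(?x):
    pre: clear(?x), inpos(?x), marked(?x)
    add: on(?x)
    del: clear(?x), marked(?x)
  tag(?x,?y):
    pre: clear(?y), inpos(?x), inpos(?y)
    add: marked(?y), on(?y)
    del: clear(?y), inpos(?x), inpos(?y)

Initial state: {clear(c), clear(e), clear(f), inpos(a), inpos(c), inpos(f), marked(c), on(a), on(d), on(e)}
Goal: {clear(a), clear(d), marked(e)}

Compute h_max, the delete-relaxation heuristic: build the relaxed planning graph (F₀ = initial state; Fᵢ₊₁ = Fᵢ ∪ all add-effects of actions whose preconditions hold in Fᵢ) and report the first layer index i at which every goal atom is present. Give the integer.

F0 = init (10 atoms)
F1 = F0 ∪ {clear(a), clear(d), inpos(d), inpos(e), marked(f), on(c), on(f)}  (17 atoms)
F2 = F1 ∪ {marked(a), marked(d), marked(e)}  (20 atoms)
goal ⊆ F2  ⇒  h_max = 2

2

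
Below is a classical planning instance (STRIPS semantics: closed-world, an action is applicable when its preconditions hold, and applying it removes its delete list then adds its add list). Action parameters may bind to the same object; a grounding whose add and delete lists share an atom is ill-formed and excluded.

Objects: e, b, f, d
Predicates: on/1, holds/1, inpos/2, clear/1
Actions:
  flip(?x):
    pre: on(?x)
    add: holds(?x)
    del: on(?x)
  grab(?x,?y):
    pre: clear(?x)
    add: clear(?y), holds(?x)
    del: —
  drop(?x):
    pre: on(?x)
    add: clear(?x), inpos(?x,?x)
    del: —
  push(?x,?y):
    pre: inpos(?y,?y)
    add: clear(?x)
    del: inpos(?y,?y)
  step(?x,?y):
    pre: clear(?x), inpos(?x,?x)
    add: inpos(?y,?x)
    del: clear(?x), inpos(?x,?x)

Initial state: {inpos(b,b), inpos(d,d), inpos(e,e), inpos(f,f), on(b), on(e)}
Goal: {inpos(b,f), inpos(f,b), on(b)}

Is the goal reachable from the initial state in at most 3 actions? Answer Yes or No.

No

1. drop(b)  →  {clear(b), inpos(b,b), inpos(d,d), inpos(e,e), inpos(f,f), on(b), on(e)}
2. grab(b,f)  →  {clear(b), clear(f), holds(b), inpos(b,b), inpos(d,d), inpos(e,e), inpos(f,f), on(b), on(e)}
3. step(b,f)  →  {clear(f), holds(b), inpos(d,d), inpos(e,e), inpos(f,b), inpos(f,f), on(b), on(e)}
4. step(f,b)  →  {holds(b), inpos(b,f), inpos(d,d), inpos(e,e), inpos(f,b), on(b), on(e)}
optimal plan length = 4; 4 > 3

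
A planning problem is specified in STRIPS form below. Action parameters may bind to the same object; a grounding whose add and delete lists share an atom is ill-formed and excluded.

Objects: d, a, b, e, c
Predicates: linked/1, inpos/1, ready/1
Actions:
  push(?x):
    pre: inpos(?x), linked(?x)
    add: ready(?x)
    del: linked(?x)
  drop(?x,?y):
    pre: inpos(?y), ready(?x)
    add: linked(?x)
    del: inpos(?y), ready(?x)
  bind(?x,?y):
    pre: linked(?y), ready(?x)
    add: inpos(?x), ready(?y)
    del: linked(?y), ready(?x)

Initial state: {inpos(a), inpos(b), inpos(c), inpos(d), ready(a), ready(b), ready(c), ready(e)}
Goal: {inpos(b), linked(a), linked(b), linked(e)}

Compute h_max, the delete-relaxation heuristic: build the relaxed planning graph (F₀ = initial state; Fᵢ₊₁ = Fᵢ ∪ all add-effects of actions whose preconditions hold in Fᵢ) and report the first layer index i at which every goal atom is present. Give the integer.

F0 = init (8 atoms)
F1 = F0 ∪ {linked(a), linked(b), linked(c), linked(e)}  (12 atoms)
goal ⊆ F1  ⇒  h_max = 1

1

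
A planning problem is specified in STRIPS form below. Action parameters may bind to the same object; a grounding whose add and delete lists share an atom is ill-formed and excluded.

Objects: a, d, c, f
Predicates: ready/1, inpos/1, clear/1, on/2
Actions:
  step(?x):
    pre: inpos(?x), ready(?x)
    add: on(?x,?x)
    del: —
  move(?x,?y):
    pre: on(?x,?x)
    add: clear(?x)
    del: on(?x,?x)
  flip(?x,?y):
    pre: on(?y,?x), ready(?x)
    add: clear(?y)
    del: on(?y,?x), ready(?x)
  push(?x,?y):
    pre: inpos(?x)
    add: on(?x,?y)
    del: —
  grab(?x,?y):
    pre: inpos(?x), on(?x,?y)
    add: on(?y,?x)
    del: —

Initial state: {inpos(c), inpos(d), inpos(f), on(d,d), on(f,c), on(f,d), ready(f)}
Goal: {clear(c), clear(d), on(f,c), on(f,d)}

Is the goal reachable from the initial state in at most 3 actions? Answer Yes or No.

1. move(d,a)  →  {clear(d), inpos(c), inpos(d), inpos(f), on(f,c), on(f,d), ready(f)}
2. push(c,c)  →  {clear(d), inpos(c), inpos(d), inpos(f), on(c,c), on(f,c), on(f,d), ready(f)}
3. move(c,a)  →  {clear(c), clear(d), inpos(c), inpos(d), inpos(f), on(f,c), on(f,d), ready(f)}
optimal plan length = 3; 3 ≤ 3

Yes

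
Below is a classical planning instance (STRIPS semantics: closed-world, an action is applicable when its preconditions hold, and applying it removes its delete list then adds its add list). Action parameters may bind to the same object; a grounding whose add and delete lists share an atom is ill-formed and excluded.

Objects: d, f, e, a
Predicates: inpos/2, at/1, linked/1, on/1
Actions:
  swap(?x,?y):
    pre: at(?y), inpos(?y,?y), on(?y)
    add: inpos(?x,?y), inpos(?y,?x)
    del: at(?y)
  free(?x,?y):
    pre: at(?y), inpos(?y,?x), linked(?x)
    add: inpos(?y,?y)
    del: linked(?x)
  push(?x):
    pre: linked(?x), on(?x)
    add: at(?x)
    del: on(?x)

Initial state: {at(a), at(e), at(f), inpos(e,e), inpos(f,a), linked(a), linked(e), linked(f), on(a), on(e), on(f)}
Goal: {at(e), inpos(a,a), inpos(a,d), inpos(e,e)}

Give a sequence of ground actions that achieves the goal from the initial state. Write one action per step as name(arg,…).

1. swap(a,e)  →  {at(a), at(f), inpos(a,e), inpos(e,a), inpos(e,e), inpos(f,a), linked(a), linked(e), linked(f), on(a), on(e), on(f)}
2. push(e)  →  {at(a), at(e), at(f), inpos(a,e), inpos(e,a), inpos(e,e), inpos(f,a), linked(a), linked(e), linked(f), on(a), on(f)}
3. free(e,a)  →  {at(a), at(e), at(f), inpos(a,a), inpos(a,e), inpos(e,a), inpos(e,e), inpos(f,a), linked(a), linked(f), on(a), on(f)}
4. swap(d,a)  →  {at(e), at(f), inpos(a,a), inpos(a,d), inpos(a,e), inpos(d,a), inpos(e,a), inpos(e,e), inpos(f,a), linked(a), linked(f), on(a), on(f)}

swap(a,e); push(e); free(e,a); swap(d,a)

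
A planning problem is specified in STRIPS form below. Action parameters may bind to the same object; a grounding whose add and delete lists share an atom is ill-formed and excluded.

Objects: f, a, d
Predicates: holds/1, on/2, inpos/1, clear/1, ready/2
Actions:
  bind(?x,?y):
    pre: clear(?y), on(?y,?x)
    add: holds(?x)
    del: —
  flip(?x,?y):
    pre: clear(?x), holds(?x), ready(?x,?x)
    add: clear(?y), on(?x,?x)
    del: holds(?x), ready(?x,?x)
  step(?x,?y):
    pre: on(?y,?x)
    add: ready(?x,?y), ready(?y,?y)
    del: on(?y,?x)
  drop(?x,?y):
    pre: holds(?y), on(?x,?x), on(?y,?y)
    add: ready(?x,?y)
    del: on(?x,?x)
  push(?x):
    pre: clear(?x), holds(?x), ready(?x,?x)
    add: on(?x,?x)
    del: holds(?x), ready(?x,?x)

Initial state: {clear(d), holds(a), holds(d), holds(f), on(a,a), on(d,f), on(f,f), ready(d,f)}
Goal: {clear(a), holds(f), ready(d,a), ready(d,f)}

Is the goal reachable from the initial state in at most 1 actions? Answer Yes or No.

No

1. step(f,d)  →  {clear(d), holds(a), holds(d), holds(f), on(a,a), on(f,f), ready(d,d), ready(d,f), ready(f,d)}
2. flip(d,a)  →  {clear(a), clear(d), holds(a), holds(f), on(a,a), on(d,d), on(f,f), ready(d,f), ready(f,d)}
3. drop(d,a)  →  {clear(a), clear(d), holds(a), holds(f), on(a,a), on(f,f), ready(d,a), ready(d,f), ready(f,d)}
optimal plan length = 3; 3 > 1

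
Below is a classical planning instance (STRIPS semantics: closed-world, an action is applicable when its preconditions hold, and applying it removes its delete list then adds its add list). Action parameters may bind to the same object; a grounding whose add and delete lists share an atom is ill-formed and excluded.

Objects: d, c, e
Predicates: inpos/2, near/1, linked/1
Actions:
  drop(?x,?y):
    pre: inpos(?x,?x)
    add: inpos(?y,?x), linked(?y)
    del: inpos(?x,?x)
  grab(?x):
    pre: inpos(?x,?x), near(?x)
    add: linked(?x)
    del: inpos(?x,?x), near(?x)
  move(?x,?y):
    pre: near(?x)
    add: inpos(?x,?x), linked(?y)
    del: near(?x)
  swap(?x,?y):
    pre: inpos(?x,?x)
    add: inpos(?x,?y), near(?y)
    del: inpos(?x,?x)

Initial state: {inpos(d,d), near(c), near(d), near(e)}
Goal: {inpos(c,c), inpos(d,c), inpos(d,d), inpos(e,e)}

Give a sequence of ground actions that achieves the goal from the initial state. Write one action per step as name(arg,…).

move(c,d); move(e,d); swap(d,c); move(d,d)

1. move(c,d)  →  {inpos(c,c), inpos(d,d), linked(d), near(d), near(e)}
2. move(e,d)  →  {inpos(c,c), inpos(d,d), inpos(e,e), linked(d), near(d)}
3. swap(d,c)  →  {inpos(c,c), inpos(d,c), inpos(e,e), linked(d), near(c), near(d)}
4. move(d,d)  →  {inpos(c,c), inpos(d,c), inpos(d,d), inpos(e,e), linked(d), near(c)}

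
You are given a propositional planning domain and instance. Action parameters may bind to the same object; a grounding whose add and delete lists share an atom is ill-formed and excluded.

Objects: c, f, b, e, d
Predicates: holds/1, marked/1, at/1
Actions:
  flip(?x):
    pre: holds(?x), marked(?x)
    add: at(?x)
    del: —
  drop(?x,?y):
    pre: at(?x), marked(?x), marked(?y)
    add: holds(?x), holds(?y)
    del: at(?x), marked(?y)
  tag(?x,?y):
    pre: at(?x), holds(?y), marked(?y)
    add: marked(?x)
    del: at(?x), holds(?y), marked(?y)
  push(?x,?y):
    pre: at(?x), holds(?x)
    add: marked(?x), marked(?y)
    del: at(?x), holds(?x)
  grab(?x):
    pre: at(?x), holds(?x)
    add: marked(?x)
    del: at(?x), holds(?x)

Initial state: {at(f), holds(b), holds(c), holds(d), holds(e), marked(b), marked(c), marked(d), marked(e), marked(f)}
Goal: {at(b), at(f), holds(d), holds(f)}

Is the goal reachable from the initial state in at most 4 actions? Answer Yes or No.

1. flip(c)  →  {at(c), at(f), holds(b), holds(c), holds(d), holds(e), marked(b), marked(c), marked(d), marked(e), marked(f)}
2. flip(b)  →  {at(b), at(c), at(f), holds(b), holds(c), holds(d), holds(e), marked(b), marked(c), marked(d), marked(e), marked(f)}
3. drop(c,f)  →  {at(b), at(f), holds(b), holds(c), holds(d), holds(e), holds(f), marked(b), marked(c), marked(d), marked(e)}
optimal plan length = 3; 3 ≤ 4

Yes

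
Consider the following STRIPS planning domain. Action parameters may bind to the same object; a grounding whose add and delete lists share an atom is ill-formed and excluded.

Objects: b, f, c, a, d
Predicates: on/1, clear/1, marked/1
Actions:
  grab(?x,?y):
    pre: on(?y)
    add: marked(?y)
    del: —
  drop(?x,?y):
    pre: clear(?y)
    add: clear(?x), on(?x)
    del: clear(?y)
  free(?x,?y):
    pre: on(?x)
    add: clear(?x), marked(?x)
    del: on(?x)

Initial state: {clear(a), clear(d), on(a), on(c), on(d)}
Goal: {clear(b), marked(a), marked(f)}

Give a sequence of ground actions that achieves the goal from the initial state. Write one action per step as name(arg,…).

1. grab(b,a)  →  {clear(a), clear(d), marked(a), on(a), on(c), on(d)}
2. drop(b,a)  →  {clear(b), clear(d), marked(a), on(a), on(b), on(c), on(d)}
3. drop(f,d)  →  {clear(b), clear(f), marked(a), on(a), on(b), on(c), on(d), on(f)}
4. grab(b,f)  →  {clear(b), clear(f), marked(a), marked(f), on(a), on(b), on(c), on(d), on(f)}

grab(b,a); drop(b,a); drop(f,d); grab(b,f)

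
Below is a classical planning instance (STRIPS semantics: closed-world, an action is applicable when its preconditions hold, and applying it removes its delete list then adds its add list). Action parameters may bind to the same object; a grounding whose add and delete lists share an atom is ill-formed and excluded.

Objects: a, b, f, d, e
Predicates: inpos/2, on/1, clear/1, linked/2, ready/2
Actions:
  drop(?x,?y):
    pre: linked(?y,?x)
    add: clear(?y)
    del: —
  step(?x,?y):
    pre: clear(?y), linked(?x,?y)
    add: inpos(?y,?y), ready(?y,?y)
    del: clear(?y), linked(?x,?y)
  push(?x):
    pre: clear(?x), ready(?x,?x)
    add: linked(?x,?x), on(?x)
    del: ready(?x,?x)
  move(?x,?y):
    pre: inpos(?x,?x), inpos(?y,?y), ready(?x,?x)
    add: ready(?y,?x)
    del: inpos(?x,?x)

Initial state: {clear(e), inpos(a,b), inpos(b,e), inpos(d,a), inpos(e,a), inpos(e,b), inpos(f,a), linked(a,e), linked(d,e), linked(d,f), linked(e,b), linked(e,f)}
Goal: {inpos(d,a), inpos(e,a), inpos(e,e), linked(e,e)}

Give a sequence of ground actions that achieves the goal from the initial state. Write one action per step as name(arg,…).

1. step(a,e)  →  {inpos(a,b), inpos(b,e), inpos(d,a), inpos(e,a), inpos(e,b), inpos(e,e), inpos(f,a), linked(d,e), linked(d,f), linked(e,b), linked(e,f), ready(e,e)}
2. drop(b,e)  →  {clear(e), inpos(a,b), inpos(b,e), inpos(d,a), inpos(e,a), inpos(e,b), inpos(e,e), inpos(f,a), linked(d,e), linked(d,f), linked(e,b), linked(e,f), ready(e,e)}
3. push(e)  →  {clear(e), inpos(a,b), inpos(b,e), inpos(d,a), inpos(e,a), inpos(e,b), inpos(e,e), inpos(f,a), linked(d,e), linked(d,f), linked(e,b), linked(e,e), linked(e,f), on(e)}

step(a,e); drop(b,e); push(e)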